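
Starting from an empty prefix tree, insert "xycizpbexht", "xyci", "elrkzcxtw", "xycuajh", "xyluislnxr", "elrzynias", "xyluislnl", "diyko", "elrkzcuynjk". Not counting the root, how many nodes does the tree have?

49

Count nodes per top-level branch (shared prefixes stored once):
  'd'-branch (diyko): 5 nodes
  'e'-branch (elrkzcuynjk, elrkzcxtw, elrzynias): 20 nodes
  'x'-branch (xyci, xycizpbexht, xycuajh, xyluislnl, xyluislnxr): 24 nodes
Sum: 49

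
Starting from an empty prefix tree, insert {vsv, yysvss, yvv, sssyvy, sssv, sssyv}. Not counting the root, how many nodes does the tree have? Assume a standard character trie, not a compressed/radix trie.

18

Insert word by word; a character creates a node only if that edge doesn't already exist:
  "vsv" → 3 new (v, s, v)
  "yysvss" → 6 new (y, y, s, v, s, s)
  "yvv" → prefix "y" already present; 2 new (v, v)
  "sssyvy" → 6 new (s, s, s, y, v, y)
  "sssv" → prefix "sss" already present; 1 new (v)
  "sssyv" → prefix "sssyv" already present; 0 new (none)
Total nodes = 3 + 6 + 2 + 6 + 1 + 0 = 18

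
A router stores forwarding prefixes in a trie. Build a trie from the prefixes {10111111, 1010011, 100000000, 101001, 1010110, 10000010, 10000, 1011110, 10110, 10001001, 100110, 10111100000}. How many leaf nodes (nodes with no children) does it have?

9

Leaves are exactly the stored words that no other stored word extends.
Those words: "100000000", "10000010", "10001001", "100110", "1010011", "1010110", "10110", "10111100000", "10111111"
Leaf count: 9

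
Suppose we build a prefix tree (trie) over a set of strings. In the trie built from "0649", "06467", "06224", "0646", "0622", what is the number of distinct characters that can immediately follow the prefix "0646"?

Follow the path "0646" to its node, then look at its outgoing edges.
Characters that immediately follow "0646" among the stored strings: {7}.
That node has 1 child edge.

1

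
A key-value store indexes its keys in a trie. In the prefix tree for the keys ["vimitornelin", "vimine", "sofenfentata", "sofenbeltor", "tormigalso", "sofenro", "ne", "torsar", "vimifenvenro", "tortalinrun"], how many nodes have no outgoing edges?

10

Leaves are exactly the stored words that no other stored word extends.
Those words: "ne", "sofenbeltor", "sofenfentata", "sofenro", "tormigalso", "torsar", "tortalinrun", "vimifenvenro", "vimine", "vimitornelin"
Leaf count: 10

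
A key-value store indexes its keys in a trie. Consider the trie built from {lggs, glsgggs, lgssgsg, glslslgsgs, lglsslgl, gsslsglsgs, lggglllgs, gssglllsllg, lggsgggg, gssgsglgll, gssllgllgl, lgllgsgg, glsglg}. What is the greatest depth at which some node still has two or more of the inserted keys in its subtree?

4

Look for the deepest trie node that still has at least two words in its subtree.
"glsgggs" and "glsglg" agree on "glsg" (4 characters) before diverging; nothing deeper is shared.
Longest shared-prefix length: 4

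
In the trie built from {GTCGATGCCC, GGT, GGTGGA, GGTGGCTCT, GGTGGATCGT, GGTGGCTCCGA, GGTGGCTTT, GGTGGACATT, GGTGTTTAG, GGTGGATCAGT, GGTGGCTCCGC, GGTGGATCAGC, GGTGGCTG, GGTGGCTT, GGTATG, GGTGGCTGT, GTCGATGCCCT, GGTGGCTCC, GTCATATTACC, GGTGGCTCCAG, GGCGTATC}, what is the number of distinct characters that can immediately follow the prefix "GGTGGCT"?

3

Follow the path "GGTGGCT" to its node, then look at its outgoing edges.
Characters that immediately follow "GGTGGCT" among the stored strings: {C, G, T}.
That node has 3 child edges.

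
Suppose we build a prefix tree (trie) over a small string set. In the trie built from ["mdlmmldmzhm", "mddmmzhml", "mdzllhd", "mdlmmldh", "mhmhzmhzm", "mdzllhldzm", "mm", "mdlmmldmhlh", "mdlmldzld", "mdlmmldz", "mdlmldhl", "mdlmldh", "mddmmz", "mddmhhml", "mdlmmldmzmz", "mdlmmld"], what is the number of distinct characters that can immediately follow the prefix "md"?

The children of the "md" node are the distinct next characters among strings starting with "md".
Characters that immediately follow "md" among the stored strings: {d, l, z}.
That node has 3 child edges.

3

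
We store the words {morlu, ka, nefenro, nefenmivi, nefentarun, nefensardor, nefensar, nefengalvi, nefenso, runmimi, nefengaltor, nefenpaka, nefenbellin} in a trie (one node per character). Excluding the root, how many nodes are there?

Count nodes per top-level branch (shared prefixes stored once):
  'k'-branch (ka): 2 nodes
  'm'-branch (morlu): 5 nodes
  'n'-branch (nefenbellin, nefengaltor, nefengalvi, nefenmivi, nefenpaka, nefenro, nefensar, nefensardor, nefenso, nefentarun): 41 nodes
  'r'-branch (runmimi): 7 nodes
Sum: 55

55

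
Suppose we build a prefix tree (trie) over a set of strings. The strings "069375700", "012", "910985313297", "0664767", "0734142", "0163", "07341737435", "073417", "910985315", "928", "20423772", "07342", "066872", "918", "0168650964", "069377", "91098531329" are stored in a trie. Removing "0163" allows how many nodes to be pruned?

1

Walk "0163" from the leaf back toward the root, removing each node that no remaining word uses.
The suffix "3" (1 node) is used only by "0163"; the node for "016" still has the child "8", so pruning stops there.
Nodes removed: 1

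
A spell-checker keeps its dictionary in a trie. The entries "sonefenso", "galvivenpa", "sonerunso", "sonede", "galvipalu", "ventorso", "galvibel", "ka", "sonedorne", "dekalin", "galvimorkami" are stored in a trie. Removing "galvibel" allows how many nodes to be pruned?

3

Walk "galvibel" from the leaf back toward the root, removing each node that no remaining word uses.
The suffix "bel" (3 nodes) is used only by "galvibel"; the node for "galvi" still has the child "v", so pruning stops there.
Nodes removed: 3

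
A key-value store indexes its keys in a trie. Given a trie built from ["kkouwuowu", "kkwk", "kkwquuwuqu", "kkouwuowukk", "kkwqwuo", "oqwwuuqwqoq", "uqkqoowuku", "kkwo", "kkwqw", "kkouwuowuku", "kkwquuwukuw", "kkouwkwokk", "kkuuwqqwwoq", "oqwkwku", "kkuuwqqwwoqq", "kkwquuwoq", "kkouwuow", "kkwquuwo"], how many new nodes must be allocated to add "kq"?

The longest prefix of "kq" already in the trie is "k" (length 1).
So 2 − 1 = 1 new nodes.

1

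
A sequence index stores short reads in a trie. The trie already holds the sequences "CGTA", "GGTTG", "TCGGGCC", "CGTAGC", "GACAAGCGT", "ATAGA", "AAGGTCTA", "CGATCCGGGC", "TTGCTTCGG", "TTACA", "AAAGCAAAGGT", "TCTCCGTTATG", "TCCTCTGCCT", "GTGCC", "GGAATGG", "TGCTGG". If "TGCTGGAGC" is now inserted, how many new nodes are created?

"TGCTGG" is already a path in the trie; the remaining "AGC" must be added.
Each of the 3 remaining characters creates one node.

3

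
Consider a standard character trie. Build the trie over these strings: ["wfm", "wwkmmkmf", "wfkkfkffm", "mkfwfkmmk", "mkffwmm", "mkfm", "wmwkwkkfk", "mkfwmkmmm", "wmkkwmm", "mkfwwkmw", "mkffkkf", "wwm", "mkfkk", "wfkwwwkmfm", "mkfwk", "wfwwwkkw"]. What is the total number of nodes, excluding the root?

Count nodes per top-level branch (shared prefixes stored once):
  'm'-branch (mkffkkf, mkffwmm, mkfkk, mkfm, mkfwfkmmk, mkfwk, mkfwmkmmm, mkfwwkmw): 29 nodes
  'w'-branch (wfkkfkffm, wfkwwwkmfm, wfm, wfwwwkkw, wmkkwmm, wmwkwkkfk, wwkmmkmf, wwm): 44 nodes
Sum: 73

73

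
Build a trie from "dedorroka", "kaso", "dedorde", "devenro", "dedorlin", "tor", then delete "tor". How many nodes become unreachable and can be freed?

Walk "tor" from the leaf back toward the root, removing each node that no remaining word uses.
No other word shares any prefix with "tor", so all 3 of its nodes go.
Nodes removed: 3

3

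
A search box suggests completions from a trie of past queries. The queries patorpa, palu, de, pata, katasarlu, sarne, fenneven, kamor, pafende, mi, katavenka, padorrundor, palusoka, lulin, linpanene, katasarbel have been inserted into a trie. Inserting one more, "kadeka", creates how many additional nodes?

The longest prefix of "kadeka" already in the trie is "ka" (length 2).
Each of the 4 remaining characters creates one node.

4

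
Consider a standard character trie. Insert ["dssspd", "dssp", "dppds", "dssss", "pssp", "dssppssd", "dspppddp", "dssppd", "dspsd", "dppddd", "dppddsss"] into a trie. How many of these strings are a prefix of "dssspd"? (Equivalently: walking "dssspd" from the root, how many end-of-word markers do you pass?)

1

Traverse "dssspd" character by character; count nodes along the way that are marked as word ends.
Prefixes of the query that are stored words: "dssspd"
Count: 1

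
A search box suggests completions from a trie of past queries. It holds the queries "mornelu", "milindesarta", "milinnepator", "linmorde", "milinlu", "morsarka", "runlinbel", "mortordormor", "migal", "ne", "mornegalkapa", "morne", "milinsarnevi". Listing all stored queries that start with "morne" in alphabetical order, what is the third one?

Words with prefix "morne", in lexicographic order: "morne", "mornegalkapa", "mornelu"
Position 3: mornelu

mornelu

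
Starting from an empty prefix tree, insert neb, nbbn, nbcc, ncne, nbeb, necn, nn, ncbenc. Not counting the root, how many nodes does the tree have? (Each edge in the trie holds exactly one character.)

Count nodes per top-level branch (shared prefixes stored once):
  'n'-branch (nbbn, nbcc, nbeb, ncbenc, ncne, neb, necn, nn): 20 nodes
Sum: 20

20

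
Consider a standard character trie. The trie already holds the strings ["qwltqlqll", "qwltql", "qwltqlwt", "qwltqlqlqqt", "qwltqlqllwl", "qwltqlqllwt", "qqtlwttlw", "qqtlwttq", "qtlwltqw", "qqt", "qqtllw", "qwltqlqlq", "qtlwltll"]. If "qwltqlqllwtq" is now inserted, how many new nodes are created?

1

Walking "qwltqlqllwtq" from the root, the first 11 characters ("qwltqlqllwt") follow existing edges; "q" is the first miss.
So 12 − 11 = 1 new nodes.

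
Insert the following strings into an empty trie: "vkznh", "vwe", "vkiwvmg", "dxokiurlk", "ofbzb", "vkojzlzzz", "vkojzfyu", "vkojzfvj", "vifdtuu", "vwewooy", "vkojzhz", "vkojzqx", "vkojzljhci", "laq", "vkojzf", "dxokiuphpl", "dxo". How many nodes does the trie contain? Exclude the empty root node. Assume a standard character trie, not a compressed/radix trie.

For each word, the new-node count is its length minus the longest prefix already in the trie:
  "vkznh" → 5 new (v, k, z, n, h)
  "vwe" → prefix "v" already present; 2 new (w, e)
  "vkiwvmg" → prefix "vk" already present; 5 new (i, w, v, m, g)
  "dxokiurlk" → 9 new (d, x, o, k, i, u, r, l, k)
  "ofbzb" → 5 new (o, f, b, z, b)
  "vkojzlzzz" → prefix "vk" already present; 7 new (o, j, z, l, z, z, z)
  "vkojzfyu" → prefix "vkojz" already present; 3 new (f, y, u)
  "vkojzfvj" → prefix "vkojzf" already present; 2 new (v, j)
  "vifdtuu" → prefix "v" already present; 6 new (i, f, d, t, u, u)
  "vwewooy" → prefix "vwe" already present; 4 new (w, o, o, y)
  "vkojzhz" → prefix "vkojz" already present; 2 new (h, z)
  "vkojzqx" → prefix "vkojz" already present; 2 new (q, x)
  "vkojzljhci" → prefix "vkojzl" already present; 4 new (j, h, c, i)
  "laq" → 3 new (l, a, q)
  "vkojzf" → prefix "vkojzf" already present; 0 new (none)
  "dxokiuphpl" → prefix "dxokiu" already present; 4 new (p, h, p, l)
  "dxo" → prefix "dxo" already present; 0 new (none)
Total nodes = 5 + 2 + 5 + 9 + 5 + 7 + 3 + 2 + 6 + 4 + 2 + 2 + 4 + 3 + 0 + 4 + 0 = 63

63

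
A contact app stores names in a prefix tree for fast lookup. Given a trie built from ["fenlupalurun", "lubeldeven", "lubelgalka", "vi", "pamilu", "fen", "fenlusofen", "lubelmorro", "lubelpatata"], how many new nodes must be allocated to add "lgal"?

The longest prefix of "lgal" already in the trie is "l" (length 1).
Each of the 3 remaining characters creates one node.

3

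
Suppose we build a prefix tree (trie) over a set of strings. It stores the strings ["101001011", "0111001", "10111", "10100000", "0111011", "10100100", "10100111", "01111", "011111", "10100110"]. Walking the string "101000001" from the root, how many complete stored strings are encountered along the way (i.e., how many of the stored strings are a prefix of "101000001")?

1

Check each prefix of "101000001" against the stored set — each match is an end-marker on the path.
Prefixes of the query that are stored words: "10100000"
Count: 1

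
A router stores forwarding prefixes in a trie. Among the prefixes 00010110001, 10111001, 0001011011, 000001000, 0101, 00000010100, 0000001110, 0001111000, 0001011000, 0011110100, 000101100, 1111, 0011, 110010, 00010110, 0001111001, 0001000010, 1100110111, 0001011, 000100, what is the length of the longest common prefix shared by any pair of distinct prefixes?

10

The deepest shared node is where two words last agree before diverging.
"0001011000" and "00010110001" agree on "0001011000" (10 characters) before diverging; nothing deeper is shared.
Longest shared-prefix length: 10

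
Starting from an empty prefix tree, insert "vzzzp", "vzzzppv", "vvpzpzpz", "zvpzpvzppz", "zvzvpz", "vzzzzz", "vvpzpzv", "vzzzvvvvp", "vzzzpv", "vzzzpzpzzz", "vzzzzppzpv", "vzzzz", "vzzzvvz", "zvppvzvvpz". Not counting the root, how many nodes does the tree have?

55

For each word, the new-node count is its length minus the longest prefix already in the trie:
  "vzzzp" → 5 new (v, z, z, z, p)
  "vzzzppv" → prefix "vzzzp" already present; 2 new (p, v)
  "vvpzpzpz" → prefix "v" already present; 7 new (v, p, z, p, z, p, z)
  "zvpzpvzppz" → 10 new (z, v, p, z, p, v, z, p, p, z)
  "zvzvpz" → prefix "zv" already present; 4 new (z, v, p, z)
  "vzzzzz" → prefix "vzzz" already present; 2 new (z, z)
  "vvpzpzv" → prefix "vvpzpz" already present; 1 new (v)
  "vzzzvvvvp" → prefix "vzzz" already present; 5 new (v, v, v, v, p)
  "vzzzpv" → prefix "vzzzp" already present; 1 new (v)
  "vzzzpzpzzz" → prefix "vzzzp" already present; 5 new (z, p, z, z, z)
  "vzzzzppzpv" → prefix "vzzzz" already present; 5 new (p, p, z, p, v)
  "vzzzz" → prefix "vzzzz" already present; 0 new (none)
  "vzzzvvz" → prefix "vzzzvv" already present; 1 new (z)
  "zvppvzvvpz" → prefix "zvp" already present; 7 new (p, v, z, v, v, p, z)
Total nodes = 5 + 2 + 7 + 10 + 4 + 2 + 1 + 5 + 1 + 5 + 5 + 0 + 1 + 7 = 55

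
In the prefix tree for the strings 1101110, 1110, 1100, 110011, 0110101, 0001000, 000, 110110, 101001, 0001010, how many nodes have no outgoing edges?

8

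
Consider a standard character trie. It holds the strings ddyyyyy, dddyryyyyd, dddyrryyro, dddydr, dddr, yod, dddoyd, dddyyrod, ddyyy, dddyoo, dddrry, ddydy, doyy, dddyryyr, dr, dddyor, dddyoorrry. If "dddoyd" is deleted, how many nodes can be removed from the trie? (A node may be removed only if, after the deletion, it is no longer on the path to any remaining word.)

Walk "dddoyd" from the leaf back toward the root, removing each node that no remaining word uses.
The suffix "oyd" (3 nodes) is used only by "dddoyd"; the node for "ddd" still has the child "y", so pruning stops there.
Nodes removed: 3

3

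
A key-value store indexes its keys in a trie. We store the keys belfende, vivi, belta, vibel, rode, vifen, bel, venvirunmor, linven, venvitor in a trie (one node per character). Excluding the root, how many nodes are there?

Insert word by word; a character creates a node only if that edge doesn't already exist:
  "belfende" → 8 new (b, e, l, f, e, n, d, e)
  "vivi" → 4 new (v, i, v, i)
  "belta" → prefix "bel" already present; 2 new (t, a)
  "vibel" → prefix "vi" already present; 3 new (b, e, l)
  "rode" → 4 new (r, o, d, e)
  "vifen" → prefix "vi" already present; 3 new (f, e, n)
  "bel" → prefix "bel" already present; 0 new (none)
  "venvirunmor" → prefix "v" already present; 10 new (e, n, v, i, r, u, n, m, o, r)
  "linven" → 6 new (l, i, n, v, e, n)
  "venvitor" → prefix "venvi" already present; 3 new (t, o, r)
Total nodes = 8 + 4 + 2 + 3 + 4 + 3 + 0 + 10 + 6 + 3 = 43

43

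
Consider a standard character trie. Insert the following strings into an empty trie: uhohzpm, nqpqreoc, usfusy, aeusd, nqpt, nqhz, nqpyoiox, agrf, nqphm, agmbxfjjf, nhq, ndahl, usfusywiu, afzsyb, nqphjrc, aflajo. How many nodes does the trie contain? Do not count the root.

66

For each word, the new-node count is its length minus the longest prefix already in the trie:
  "uhohzpm" → 7 new (u, h, o, h, z, p, m)
  "nqpqreoc" → 8 new (n, q, p, q, r, e, o, c)
  "usfusy" → prefix "u" already present; 5 new (s, f, u, s, y)
  "aeusd" → 5 new (a, e, u, s, d)
  "nqpt" → prefix "nqp" already present; 1 new (t)
  "nqhz" → prefix "nq" already present; 2 new (h, z)
  "nqpyoiox" → prefix "nqp" already present; 5 new (y, o, i, o, x)
  "agrf" → prefix "a" already present; 3 new (g, r, f)
  "nqphm" → prefix "nqp" already present; 2 new (h, m)
  "agmbxfjjf" → prefix "ag" already present; 7 new (m, b, x, f, j, j, f)
  "nhq" → prefix "n" already present; 2 new (h, q)
  "ndahl" → prefix "n" already present; 4 new (d, a, h, l)
  "usfusywiu" → prefix "usfusy" already present; 3 new (w, i, u)
  "afzsyb" → prefix "a" already present; 5 new (f, z, s, y, b)
  "nqphjrc" → prefix "nqph" already present; 3 new (j, r, c)
  "aflajo" → prefix "af" already present; 4 new (l, a, j, o)
Total nodes = 7 + 8 + 5 + 5 + 1 + 2 + 5 + 3 + 2 + 7 + 2 + 4 + 3 + 5 + 3 + 4 = 66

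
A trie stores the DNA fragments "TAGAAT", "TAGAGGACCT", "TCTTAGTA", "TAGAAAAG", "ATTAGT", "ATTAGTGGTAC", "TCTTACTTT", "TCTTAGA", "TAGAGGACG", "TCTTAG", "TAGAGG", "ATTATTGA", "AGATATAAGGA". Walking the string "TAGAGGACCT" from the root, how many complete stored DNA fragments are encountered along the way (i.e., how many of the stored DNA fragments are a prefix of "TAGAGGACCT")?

Walk "TAGAGGACCT" from the root; an end-of-word marker is hit whenever a stored word is a prefix of "TAGAGGACCT".
Prefixes of the query that are stored words: "TAGAGG", "TAGAGGACCT"
Count: 2

2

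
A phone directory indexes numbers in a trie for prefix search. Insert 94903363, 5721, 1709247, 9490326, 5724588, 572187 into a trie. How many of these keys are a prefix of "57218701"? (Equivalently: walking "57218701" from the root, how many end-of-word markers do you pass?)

2

Traverse "57218701" character by character; count nodes along the way that are marked as word ends.
Prefixes of the query that are stored words: "5721", "572187"
Count: 2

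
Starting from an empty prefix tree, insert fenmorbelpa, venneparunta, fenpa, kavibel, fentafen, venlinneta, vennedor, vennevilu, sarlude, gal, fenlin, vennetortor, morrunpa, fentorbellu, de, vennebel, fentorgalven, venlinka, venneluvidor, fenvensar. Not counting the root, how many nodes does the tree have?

For each word, the new-node count is its length minus the longest prefix already in the trie:
  "fenmorbelpa" → 11 new (f, e, n, m, o, r, b, e, l, p, a)
  "venneparunta" → 12 new (v, e, n, n, e, p, a, r, u, n, t, a)
  "fenpa" → prefix "fen" already present; 2 new (p, a)
  "kavibel" → 7 new (k, a, v, i, b, e, l)
  "fentafen" → prefix "fen" already present; 5 new (t, a, f, e, n)
  "venlinneta" → prefix "ven" already present; 7 new (l, i, n, n, e, t, a)
  "vennedor" → prefix "venne" already present; 3 new (d, o, r)
  "vennevilu" → prefix "venne" already present; 4 new (v, i, l, u)
  "sarlude" → 7 new (s, a, r, l, u, d, e)
  "gal" → 3 new (g, a, l)
  "fenlin" → prefix "fen" already present; 3 new (l, i, n)
  "vennetortor" → prefix "venne" already present; 6 new (t, o, r, t, o, r)
  "morrunpa" → 8 new (m, o, r, r, u, n, p, a)
  "fentorbellu" → prefix "fent" already present; 7 new (o, r, b, e, l, l, u)
  "de" → 2 new (d, e)
  "vennebel" → prefix "venne" already present; 3 new (b, e, l)
  "fentorgalven" → prefix "fentor" already present; 6 new (g, a, l, v, e, n)
  "venlinka" → prefix "venlin" already present; 2 new (k, a)
  "venneluvidor" → prefix "venne" already present; 7 new (l, u, v, i, d, o, r)
  "fenvensar" → prefix "fen" already present; 6 new (v, e, n, s, a, r)
Total nodes = 11 + 12 + 2 + 7 + 5 + 7 + 3 + 4 + 7 + 3 + 3 + 6 + 8 + 7 + 2 + 3 + 6 + 2 + 7 + 6 = 111

111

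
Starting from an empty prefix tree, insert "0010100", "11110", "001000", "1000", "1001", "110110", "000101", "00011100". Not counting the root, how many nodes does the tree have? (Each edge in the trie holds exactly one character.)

30

Trace insertions, counting only characters that open a new branch:
  "0010100" → 7 new (0, 0, 1, 0, 1, 0, 0)
  "11110" → 5 new (1, 1, 1, 1, 0)
  "001000" → prefix "0010" already present; 2 new (0, 0)
  "1000" → prefix "1" already present; 3 new (0, 0, 0)
  "1001" → prefix "100" already present; 1 new (1)
  "110110" → prefix "11" already present; 4 new (0, 1, 1, 0)
  "000101" → prefix "00" already present; 4 new (0, 1, 0, 1)
  "00011100" → prefix "0001" already present; 4 new (1, 1, 0, 0)
Total nodes = 7 + 5 + 2 + 3 + 1 + 4 + 4 + 4 = 30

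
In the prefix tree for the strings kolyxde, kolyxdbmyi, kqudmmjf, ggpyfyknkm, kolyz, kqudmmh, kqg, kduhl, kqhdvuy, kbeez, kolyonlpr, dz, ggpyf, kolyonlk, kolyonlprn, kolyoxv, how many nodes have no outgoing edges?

A leaf is a node with no children — equivalently, the end of a word that is not a proper prefix of any other stored word.
Those words: "dz", "ggpyfyknkm", "kbeez", "kduhl", "kolyonlk", "kolyonlprn", "kolyoxv", "kolyxdbmyi", "kolyxde", "kolyz", "kqg", "kqhdvuy", "kqudmmh", "kqudmmjf"
Leaf count: 14

14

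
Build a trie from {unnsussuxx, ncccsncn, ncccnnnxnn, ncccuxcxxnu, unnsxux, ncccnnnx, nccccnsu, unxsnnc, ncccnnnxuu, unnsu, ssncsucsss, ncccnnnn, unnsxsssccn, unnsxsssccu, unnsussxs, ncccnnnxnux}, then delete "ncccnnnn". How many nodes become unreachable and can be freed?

Walk "ncccnnnn" from the leaf back toward the root, removing each node that no remaining word uses.
The suffix "n" (1 node) is used only by "ncccnnnn"; the node for "ncccnnn" still has the child "x", so pruning stops there.
Nodes removed: 1

1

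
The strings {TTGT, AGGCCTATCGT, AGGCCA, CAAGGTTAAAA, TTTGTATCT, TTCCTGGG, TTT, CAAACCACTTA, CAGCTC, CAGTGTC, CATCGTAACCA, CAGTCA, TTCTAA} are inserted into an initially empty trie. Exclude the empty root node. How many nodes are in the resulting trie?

For each word, the new-node count is its length minus the longest prefix already in the trie:
  "TTGT" → 4 new (T, T, G, T)
  "AGGCCTATCGT" → 11 new (A, G, G, C, C, T, A, T, C, G, T)
  "AGGCCA" → prefix "AGGCC" already present; 1 new (A)
  "CAAGGTTAAAA" → 11 new (C, A, A, G, G, T, T, A, A, A, A)
  "TTTGTATCT" → prefix "TT" already present; 7 new (T, G, T, A, T, C, T)
  "TTCCTGGG" → prefix "TT" already present; 6 new (C, C, T, G, G, G)
  "TTT" → prefix "TTT" already present; 0 new (none)
  "CAAACCACTTA" → prefix "CAA" already present; 8 new (A, C, C, A, C, T, T, A)
  "CAGCTC" → prefix "CA" already present; 4 new (G, C, T, C)
  "CAGTGTC" → prefix "CAG" already present; 4 new (T, G, T, C)
  "CATCGTAACCA" → prefix "CA" already present; 9 new (T, C, G, T, A, A, C, C, A)
  "CAGTCA" → prefix "CAGT" already present; 2 new (C, A)
  "TTCTAA" → prefix "TTC" already present; 3 new (T, A, A)
Total nodes = 4 + 11 + 1 + 11 + 7 + 6 + 0 + 8 + 4 + 4 + 9 + 2 + 3 = 70

70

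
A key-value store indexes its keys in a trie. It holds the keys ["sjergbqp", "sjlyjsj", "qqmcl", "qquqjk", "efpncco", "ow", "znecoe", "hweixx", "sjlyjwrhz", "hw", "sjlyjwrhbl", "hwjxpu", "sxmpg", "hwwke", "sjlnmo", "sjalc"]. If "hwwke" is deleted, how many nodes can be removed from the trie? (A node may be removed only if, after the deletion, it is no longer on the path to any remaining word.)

A node on "hwwke"'s path can go only if nothing else ends at it or branches off below it.
The suffix "wke" (3 nodes) is used only by "hwwke"; the node for "hw" still has the child "e", so pruning stops there.
Nodes removed: 3

3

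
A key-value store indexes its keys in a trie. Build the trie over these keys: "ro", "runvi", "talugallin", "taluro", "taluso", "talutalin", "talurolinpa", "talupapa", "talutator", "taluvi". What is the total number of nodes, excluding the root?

39

Count nodes per top-level branch (shared prefixes stored once):
  'r'-branch (ro, runvi): 6 nodes
  't'-branch (talugallin, talupapa, taluro, talurolinpa, taluso, talutalin, talutator, taluvi): 33 nodes
Sum: 39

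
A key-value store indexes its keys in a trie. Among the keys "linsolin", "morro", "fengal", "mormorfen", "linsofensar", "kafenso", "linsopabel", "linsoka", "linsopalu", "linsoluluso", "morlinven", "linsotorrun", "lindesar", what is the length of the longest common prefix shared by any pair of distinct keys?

7

Equivalently: take the maximum, over all pairs, of their longest common prefix length.
e.g. "linsopabel" and "linsopalu" share the prefix "linsopa" of length 7; no pair shares a longer one.
Longest shared-prefix length: 7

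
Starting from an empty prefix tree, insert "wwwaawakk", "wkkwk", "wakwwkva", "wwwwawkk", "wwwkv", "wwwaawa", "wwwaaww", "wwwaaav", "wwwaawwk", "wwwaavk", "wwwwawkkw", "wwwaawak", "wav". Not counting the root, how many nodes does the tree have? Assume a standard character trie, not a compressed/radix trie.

35

For each word, the new-node count is its length minus the longest prefix already in the trie:
  "wwwaawakk" → 9 new (w, w, w, a, a, w, a, k, k)
  "wkkwk" → prefix "w" already present; 4 new (k, k, w, k)
  "wakwwkva" → prefix "w" already present; 7 new (a, k, w, w, k, v, a)
  "wwwwawkk" → prefix "www" already present; 5 new (w, a, w, k, k)
  "wwwkv" → prefix "www" already present; 2 new (k, v)
  "wwwaawa" → prefix "wwwaawa" already present; 0 new (none)
  "wwwaaww" → prefix "wwwaaw" already present; 1 new (w)
  "wwwaaav" → prefix "wwwaa" already present; 2 new (a, v)
  "wwwaawwk" → prefix "wwwaaww" already present; 1 new (k)
  "wwwaavk" → prefix "wwwaa" already present; 2 new (v, k)
  "wwwwawkkw" → prefix "wwwwawkk" already present; 1 new (w)
  "wwwaawak" → prefix "wwwaawak" already present; 0 new (none)
  "wav" → prefix "wa" already present; 1 new (v)
Total nodes = 9 + 4 + 7 + 5 + 2 + 0 + 1 + 2 + 1 + 2 + 1 + 0 + 1 = 35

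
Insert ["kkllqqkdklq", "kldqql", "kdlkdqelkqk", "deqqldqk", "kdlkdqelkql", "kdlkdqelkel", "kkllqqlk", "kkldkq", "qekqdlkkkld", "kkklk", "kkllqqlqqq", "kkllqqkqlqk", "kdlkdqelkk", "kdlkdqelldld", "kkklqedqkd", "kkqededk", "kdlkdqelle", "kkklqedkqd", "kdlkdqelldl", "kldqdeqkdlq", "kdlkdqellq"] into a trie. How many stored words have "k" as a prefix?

19

Traverse to the node for "k", then collect every word in that subtree.
Words under "k": kdlkdqelkel, kdlkdqelkk, kdlkdqelkqk, kdlkdqelkql, kdlkdqelldl, kdlkdqelldld, kdlkdqelle, kdlkdqellq, kkklk, kkklqedkqd, kkklqedqkd, kkldkq, kkllqqkdklq, kkllqqkqlqk, kkllqqlk, kkllqqlqqq, kkqededk, kldqdeqkdlq, kldqql
Count: 19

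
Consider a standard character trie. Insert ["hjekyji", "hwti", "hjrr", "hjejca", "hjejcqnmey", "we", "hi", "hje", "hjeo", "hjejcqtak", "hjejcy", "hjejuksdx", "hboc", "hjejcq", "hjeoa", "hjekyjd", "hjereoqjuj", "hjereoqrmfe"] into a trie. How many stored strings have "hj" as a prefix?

14

Filter for entries beginning with "hj":
Matches: "hje", "hjejca", "hjejcq", "hjejcqnmey", "hjejcqtak", "hjejcy", "hjejuksdx", "hjekyjd", "hjekyji", "hjeo", "hjeoa", "hjereoqjuj", "hjereoqrmfe", "hjrr"
Count: 14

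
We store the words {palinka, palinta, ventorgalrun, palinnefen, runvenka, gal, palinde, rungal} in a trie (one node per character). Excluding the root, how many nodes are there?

42

Count nodes per top-level branch (shared prefixes stored once):
  'g'-branch (gal): 3 nodes
  'p'-branch (palinde, palinka, palinnefen, palinta): 16 nodes
  'r'-branch (rungal, runvenka): 11 nodes
  'v'-branch (ventorgalrun): 12 nodes
Sum: 42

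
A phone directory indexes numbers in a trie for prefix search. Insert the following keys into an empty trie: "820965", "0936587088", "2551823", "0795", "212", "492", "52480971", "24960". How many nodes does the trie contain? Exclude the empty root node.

Insert word by word; a character creates a node only if that edge doesn't already exist:
  "820965" → 6 new (8, 2, 0, 9, 6, 5)
  "0936587088" → 10 new (0, 9, 3, 6, 5, 8, 7, 0, 8, 8)
  "2551823" → 7 new (2, 5, 5, 1, 8, 2, 3)
  "0795" → prefix "0" already present; 3 new (7, 9, 5)
  "212" → prefix "2" already present; 2 new (1, 2)
  "492" → 3 new (4, 9, 2)
  "52480971" → 8 new (5, 2, 4, 8, 0, 9, 7, 1)
  "24960" → prefix "2" already present; 4 new (4, 9, 6, 0)
Total nodes = 6 + 10 + 7 + 3 + 2 + 3 + 8 + 4 = 43

43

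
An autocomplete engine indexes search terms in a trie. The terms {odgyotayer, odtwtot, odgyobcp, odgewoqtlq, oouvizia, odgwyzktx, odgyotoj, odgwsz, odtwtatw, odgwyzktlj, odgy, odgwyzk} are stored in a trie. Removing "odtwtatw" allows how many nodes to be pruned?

3

Walk "odtwtatw" from the leaf back toward the root, removing each node that no remaining word uses.
The suffix "atw" (3 nodes) is used only by "odtwtatw"; the node for "odtwt" still has the child "o", so pruning stops there.
Nodes removed: 3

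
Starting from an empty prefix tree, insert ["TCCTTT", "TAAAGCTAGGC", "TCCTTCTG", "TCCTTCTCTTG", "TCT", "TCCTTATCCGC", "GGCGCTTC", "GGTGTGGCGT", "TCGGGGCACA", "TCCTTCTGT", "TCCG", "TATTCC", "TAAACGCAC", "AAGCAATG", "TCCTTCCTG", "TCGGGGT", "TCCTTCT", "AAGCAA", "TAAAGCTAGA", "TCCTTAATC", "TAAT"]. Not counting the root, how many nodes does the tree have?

82

Count nodes per top-level branch (shared prefixes stored once):
  'A'-branch (AAGCAA, AAGCAATG): 8 nodes
  'G'-branch (GGCGCTTC, GGTGTGGCGT): 16 nodes
  'T'-branch (TAAACGCAC, TAAAGCTAGA, TAAAGCTAGGC, TAAT, TATTCC, TCCG, TCCTTAATC, TCCTTATCCGC, TCCTTCCTG, TCCTTCT, TCCTTCTCTTG, TCCTTCTG, TCCTTCTGT, TCCTTT, TCGGGGCACA, TCGGGGT, TCT): 58 nodes
Sum: 82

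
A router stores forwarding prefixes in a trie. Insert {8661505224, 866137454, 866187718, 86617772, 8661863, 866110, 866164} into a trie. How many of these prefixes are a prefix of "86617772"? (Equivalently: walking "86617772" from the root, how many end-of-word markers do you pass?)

Walk "86617772" from the root; an end-of-word marker is hit whenever a stored word is a prefix of "86617772".
Prefixes of the query that are stored words: "86617772"
Count: 1

1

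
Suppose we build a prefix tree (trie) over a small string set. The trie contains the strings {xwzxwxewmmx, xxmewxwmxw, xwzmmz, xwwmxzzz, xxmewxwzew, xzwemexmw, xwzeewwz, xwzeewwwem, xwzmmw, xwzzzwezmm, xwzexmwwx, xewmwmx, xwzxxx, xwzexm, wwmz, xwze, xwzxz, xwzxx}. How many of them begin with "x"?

17

Filter for entries beginning with "x":
Words under "x": xewmwmx, xwwmxzzz, xwze, xwzeewwwem, xwzeewwz, xwzexm, xwzexmwwx, xwzmmw, xwzmmz, xwzxwxewmmx, xwzxx, xwzxxx, xwzxz, xwzzzwezmm, xxmewxwmxw, xxmewxwzew, xzwemexmw
Count: 17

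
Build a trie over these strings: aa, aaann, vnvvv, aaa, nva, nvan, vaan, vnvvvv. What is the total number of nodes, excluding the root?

Trie structure (* marks end of a word):
(root)
├─ a
│  └─ a *
│     └─ a *
│        └─ n
│           └─ n *
├─ n
│  └─ v
│     └─ a *
│        └─ n *
└─ v
   ├─ a
   │  └─ a
   │     └─ n *
   └─ n
      └─ v
         └─ v
            └─ v *
               └─ v *
Counting every labelled node above: 18.

18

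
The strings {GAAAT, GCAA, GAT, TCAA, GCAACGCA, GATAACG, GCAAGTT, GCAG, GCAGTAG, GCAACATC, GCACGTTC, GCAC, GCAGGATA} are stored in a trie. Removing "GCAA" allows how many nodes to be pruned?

0

After clearing the end-marker at "GCAA", prune upward until reaching a node still needed by another word.
Every node on "GCAA" is still needed (e.g. by "GCAACGCA"), so nothing is freed.
Nodes removed: 0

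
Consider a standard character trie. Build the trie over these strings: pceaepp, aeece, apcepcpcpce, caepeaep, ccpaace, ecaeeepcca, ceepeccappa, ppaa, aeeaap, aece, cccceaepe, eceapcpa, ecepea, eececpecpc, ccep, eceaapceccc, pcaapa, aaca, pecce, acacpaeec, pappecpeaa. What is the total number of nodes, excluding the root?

126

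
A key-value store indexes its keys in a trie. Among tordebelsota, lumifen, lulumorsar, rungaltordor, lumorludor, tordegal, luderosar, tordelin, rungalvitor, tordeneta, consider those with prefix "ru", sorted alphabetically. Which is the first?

Words with prefix "ru", in lexicographic order: "rungaltordor", "rungalvitor"
Position 1: rungaltordor

rungaltordor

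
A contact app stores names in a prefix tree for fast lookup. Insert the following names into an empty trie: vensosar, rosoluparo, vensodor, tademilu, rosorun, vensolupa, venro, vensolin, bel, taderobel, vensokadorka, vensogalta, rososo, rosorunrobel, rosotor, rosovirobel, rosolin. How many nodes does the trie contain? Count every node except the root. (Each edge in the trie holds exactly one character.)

79

Trace insertions, counting only characters that open a new branch:
  "vensosar" → 8 new (v, e, n, s, o, s, a, r)
  "rosoluparo" → 10 new (r, o, s, o, l, u, p, a, r, o)
  "vensodor" → prefix "venso" already present; 3 new (d, o, r)
  "tademilu" → 8 new (t, a, d, e, m, i, l, u)
  "rosorun" → prefix "roso" already present; 3 new (r, u, n)
  "vensolupa" → prefix "venso" already present; 4 new (l, u, p, a)
  "venro" → prefix "ven" already present; 2 new (r, o)
  "vensolin" → prefix "vensol" already present; 2 new (i, n)
  "bel" → 3 new (b, e, l)
  "taderobel" → prefix "tade" already present; 5 new (r, o, b, e, l)
  "vensokadorka" → prefix "venso" already present; 7 new (k, a, d, o, r, k, a)
  "vensogalta" → prefix "venso" already present; 5 new (g, a, l, t, a)
  "rososo" → prefix "roso" already present; 2 new (s, o)
  "rosorunrobel" → prefix "rosorun" already present; 5 new (r, o, b, e, l)
  "rosotor" → prefix "roso" already present; 3 new (t, o, r)
  "rosovirobel" → prefix "roso" already present; 7 new (v, i, r, o, b, e, l)
  "rosolin" → prefix "rosol" already present; 2 new (i, n)
Total nodes = 8 + 10 + 3 + 8 + 3 + 4 + 2 + 2 + 3 + 5 + 7 + 5 + 2 + 5 + 3 + 7 + 2 = 79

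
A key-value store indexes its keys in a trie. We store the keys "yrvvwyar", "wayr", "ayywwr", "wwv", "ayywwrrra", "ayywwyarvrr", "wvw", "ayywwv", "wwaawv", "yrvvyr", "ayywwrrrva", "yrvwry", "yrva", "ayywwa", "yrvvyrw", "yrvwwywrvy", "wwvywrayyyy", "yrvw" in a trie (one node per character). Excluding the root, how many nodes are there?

60

Insert word by word; a character creates a node only if that edge doesn't already exist:
  "yrvvwyar" → 8 new (y, r, v, v, w, y, a, r)
  "wayr" → 4 new (w, a, y, r)
  "ayywwr" → 6 new (a, y, y, w, w, r)
  "wwv" → prefix "w" already present; 2 new (w, v)
  "ayywwrrra" → prefix "ayywwr" already present; 3 new (r, r, a)
  "ayywwyarvrr" → prefix "ayyww" already present; 6 new (y, a, r, v, r, r)
  "wvw" → prefix "w" already present; 2 new (v, w)
  "ayywwv" → prefix "ayyww" already present; 1 new (v)
  "wwaawv" → prefix "ww" already present; 4 new (a, a, w, v)
  "yrvvyr" → prefix "yrvv" already present; 2 new (y, r)
  "ayywwrrrva" → prefix "ayywwrrr" already present; 2 new (v, a)
  "yrvwry" → prefix "yrv" already present; 3 new (w, r, y)
  "yrva" → prefix "yrv" already present; 1 new (a)
  "ayywwa" → prefix "ayyww" already present; 1 new (a)
  "yrvvyrw" → prefix "yrvvyr" already present; 1 new (w)
  "yrvwwywrvy" → prefix "yrvw" already present; 6 new (w, y, w, r, v, y)
  "wwvywrayyyy" → prefix "wwv" already present; 8 new (y, w, r, a, y, y, y, y)
  "yrvw" → prefix "yrvw" already present; 0 new (none)
Total nodes = 8 + 4 + 6 + 2 + 3 + 6 + 2 + 1 + 4 + 2 + 2 + 3 + 1 + 1 + 1 + 6 + 8 + 0 = 60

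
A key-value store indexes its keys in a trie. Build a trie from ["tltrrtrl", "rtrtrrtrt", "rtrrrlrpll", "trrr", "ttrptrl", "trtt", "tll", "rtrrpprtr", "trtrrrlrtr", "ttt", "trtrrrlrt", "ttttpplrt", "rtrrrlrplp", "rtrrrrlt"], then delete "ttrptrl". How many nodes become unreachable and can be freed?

After clearing the end-marker at "ttrptrl", prune upward until reaching a node still needed by another word.
The suffix "rptrl" (5 nodes) is used only by "ttrptrl"; the node for "tt" still has the child "t", so pruning stops there.
Nodes removed: 5

5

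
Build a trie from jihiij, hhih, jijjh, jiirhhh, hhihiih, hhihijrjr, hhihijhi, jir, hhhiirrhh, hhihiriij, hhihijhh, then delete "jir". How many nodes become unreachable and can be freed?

1

After clearing the end-marker at "jir", prune upward until reaching a node still needed by another word.
The suffix "r" (1 node) is used only by "jir"; the node for "ji" still has the child "h", so pruning stops there.
Nodes removed: 1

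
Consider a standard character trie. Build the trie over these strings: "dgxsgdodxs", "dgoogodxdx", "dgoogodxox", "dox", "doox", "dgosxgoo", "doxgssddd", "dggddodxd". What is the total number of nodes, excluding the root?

Trace insertions, counting only characters that open a new branch:
  "dgxsgdodxs" → 10 new (d, g, x, s, g, d, o, d, x, s)
  "dgoogodxdx" → prefix "dg" already present; 8 new (o, o, g, o, d, x, d, x)
  "dgoogodxox" → prefix "dgoogodx" already present; 2 new (o, x)
  "dox" → prefix "d" already present; 2 new (o, x)
  "doox" → prefix "do" already present; 2 new (o, x)
  "dgosxgoo" → prefix "dgo" already present; 5 new (s, x, g, o, o)
  "doxgssddd" → prefix "dox" already present; 6 new (g, s, s, d, d, d)
  "dggddodxd" → prefix "dg" already present; 7 new (g, d, d, o, d, x, d)
Total nodes = 10 + 8 + 2 + 2 + 2 + 5 + 6 + 7 = 42

42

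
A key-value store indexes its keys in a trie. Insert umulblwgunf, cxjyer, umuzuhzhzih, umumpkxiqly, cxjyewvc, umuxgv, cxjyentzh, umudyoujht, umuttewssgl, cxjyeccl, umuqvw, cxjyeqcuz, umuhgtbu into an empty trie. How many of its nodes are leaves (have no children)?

A leaf is a node with no children — equivalently, the end of a word that is not a proper prefix of any other stored word.
Those words: "cxjyeccl", "cxjyentzh", "cxjyeqcuz", "cxjyer", "cxjyewvc", "umudyoujht", "umuhgtbu", "umulblwgunf", "umumpkxiqly", "umuqvw", "umuttewssgl", "umuxgv", "umuzuhzhzih"
Leaf count: 13

13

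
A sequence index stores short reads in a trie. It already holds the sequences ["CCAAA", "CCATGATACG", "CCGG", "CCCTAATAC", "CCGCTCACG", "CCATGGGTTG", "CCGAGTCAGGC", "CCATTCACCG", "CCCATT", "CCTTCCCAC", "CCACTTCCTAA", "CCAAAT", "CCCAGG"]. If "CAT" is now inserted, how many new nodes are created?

2

Walking "CAT" from the root, the first 1 characters ("C") follow existing edges; "A" is the first miss.
New nodes needed: |"CAT"| − 1 = 3 − 1 = 2.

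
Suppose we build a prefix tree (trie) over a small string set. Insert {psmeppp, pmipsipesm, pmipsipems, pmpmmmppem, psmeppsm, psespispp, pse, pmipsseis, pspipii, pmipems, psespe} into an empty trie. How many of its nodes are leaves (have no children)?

Leaves are exactly the stored words that no other stored word extends.
Those words: "pmipems", "pmipsipems", "pmipsipesm", "pmipsseis", "pmpmmmppem", "psespe", "psespispp", "psmeppp", "psmeppsm", "pspipii"
Leaf count: 10

10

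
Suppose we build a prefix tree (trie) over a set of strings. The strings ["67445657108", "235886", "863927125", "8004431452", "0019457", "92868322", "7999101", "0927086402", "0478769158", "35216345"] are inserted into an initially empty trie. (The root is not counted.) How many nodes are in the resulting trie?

83

Trace insertions, counting only characters that open a new branch:
  "67445657108" → 11 new (6, 7, 4, 4, 5, 6, 5, 7, 1, 0, 8)
  "235886" → 6 new (2, 3, 5, 8, 8, 6)
  "863927125" → 9 new (8, 6, 3, 9, 2, 7, 1, 2, 5)
  "8004431452" → prefix "8" already present; 9 new (0, 0, 4, 4, 3, 1, 4, 5, 2)
  "0019457" → 7 new (0, 0, 1, 9, 4, 5, 7)
  "92868322" → 8 new (9, 2, 8, 6, 8, 3, 2, 2)
  "7999101" → 7 new (7, 9, 9, 9, 1, 0, 1)
  "0927086402" → prefix "0" already present; 9 new (9, 2, 7, 0, 8, 6, 4, 0, 2)
  "0478769158" → prefix "0" already present; 9 new (4, 7, 8, 7, 6, 9, 1, 5, 8)
  "35216345" → 8 new (3, 5, 2, 1, 6, 3, 4, 5)
Total nodes = 11 + 6 + 9 + 9 + 7 + 8 + 7 + 9 + 9 + 8 = 83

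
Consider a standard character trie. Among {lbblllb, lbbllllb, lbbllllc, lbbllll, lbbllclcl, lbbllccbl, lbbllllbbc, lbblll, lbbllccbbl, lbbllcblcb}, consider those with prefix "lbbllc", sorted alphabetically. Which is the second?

Words with prefix "lbbllc", in lexicographic order: "lbbllcblcb", "lbbllccbbl", "lbbllccbl", "lbbllclcl"
The 2nd is lbbllccbbl.

lbbllccbbl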